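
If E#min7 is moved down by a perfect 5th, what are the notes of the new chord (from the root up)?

A#  C#  E#  G#

A perfect 5th down from E# is A#, so the new chord is A# minor seventh.
root → A#
3rd (minor 3rd) → C#
5th (perfect 5th) → E#
7th (minor 7th) → G#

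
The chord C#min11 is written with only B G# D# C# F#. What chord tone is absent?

The full C#min11 chord is C#, E, G#, B, D#, F#.
Comparing with the voicing, the minor 3rd (3rd) — E — is absent.

E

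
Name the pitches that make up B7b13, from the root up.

B7b13: dominant seventh flat thirteen on B.
- root: B
- major 3rd: D#
- perfect 5th: F#
- minor 7th: A
- minor 13th: G

B D# F# A G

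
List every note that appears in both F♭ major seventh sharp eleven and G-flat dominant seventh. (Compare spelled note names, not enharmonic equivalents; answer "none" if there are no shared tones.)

F-flat – B-flat

F♭ major seventh sharp eleven: F-flat A-flat C-flat E-flat B-flat
G-flat dominant seventh: G-flat B-flat D-flat F-flat
Common to both → F-flat, B-flat.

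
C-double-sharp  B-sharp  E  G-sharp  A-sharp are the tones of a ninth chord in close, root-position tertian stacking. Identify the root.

Arranged so that each adjacent pair is a third by letter name: A-sharp – C-double-sharp – E – G-sharp – B-sharp.
The bottom of that stack, A-sharp, is the root (this is A-sharp dominant ninth flat five).

A-sharp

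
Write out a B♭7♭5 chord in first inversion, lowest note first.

D Fb Ab Bb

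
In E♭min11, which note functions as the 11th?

E♭min11 is built on E♭; its 11th is a perfect 11th above the root.
A fourth above E uses the letter A, and the perfect 11th above E♭ is A♭.

A♭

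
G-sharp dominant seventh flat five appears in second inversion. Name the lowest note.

D

G-sharp dominant seventh flat five = G#–B#–D–F#. Second inversion → fifth in the bass = D.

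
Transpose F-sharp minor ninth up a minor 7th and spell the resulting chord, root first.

F♯ up a minor 7th → E. New chord: E minor ninth.
root → E
3rd (minor 3rd) → G
5th (perfect 5th) → B
7th (minor 7th) → D
9th (major 9th) → F♯

E – G – B – D – F♯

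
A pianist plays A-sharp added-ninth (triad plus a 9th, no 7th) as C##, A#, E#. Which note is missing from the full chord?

B#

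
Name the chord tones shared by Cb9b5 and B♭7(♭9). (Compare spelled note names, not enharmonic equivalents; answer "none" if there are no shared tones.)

Cb9b5: C♭ E♭ G𝄫 B𝄫 D♭
B♭7(♭9): B♭ D F A♭ C♭
Common to both → C♭.

C♭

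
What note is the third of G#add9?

Root of G#add9 = G♯. The 3rd is a major 3rd: G♯ up a major 3rd → B♯.

B♯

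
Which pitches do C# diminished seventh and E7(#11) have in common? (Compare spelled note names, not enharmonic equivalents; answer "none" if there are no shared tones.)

C# diminished seventh = C♯, E, G, B♭.
E7(#11) = E, G♯, B, D, A♯.
Shared: E.

E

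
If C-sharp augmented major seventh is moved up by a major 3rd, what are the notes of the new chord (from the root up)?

C-sharp up a major 3rd → E-sharp. New chord: E-sharp augmented major seventh.
E-sharp — root
G-double-sharp — major 3rd
B-double-sharp — augmented 5th
D-double-sharp — major 7th

E-sharp – G-double-sharp – B-double-sharp – D-double-sharp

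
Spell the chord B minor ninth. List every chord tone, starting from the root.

B – D – F# – A – C#

B minor ninth: minor ninth on B.
- root: B
- minor 3rd: D
- perfect 5th: F#
- minor 7th: A
- major 9th: C#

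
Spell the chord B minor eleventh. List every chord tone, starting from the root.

B – D – F# – A – C# – E

Root B, quality minor eleventh:
- root: B
- minor 3rd: D
- perfect 5th: F#
- minor 7th: A
- major 9th: C#
- perfect 11th: E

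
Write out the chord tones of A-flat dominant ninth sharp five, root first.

A-flat dominant ninth sharp five is a dominant ninth sharp five built on Ab.
root → Ab
3rd (major 3rd) → C
5th (augmented 5th) → E
7th (minor 7th) → Gb
9th (major 9th) → Bb

Ab – C – E – Gb – Bb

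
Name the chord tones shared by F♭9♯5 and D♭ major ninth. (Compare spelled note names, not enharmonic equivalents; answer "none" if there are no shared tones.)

Ab, C

F♭9♯5 = Fb, Ab, C, Ebb, Gb.
D♭ major ninth = Db, F, Ab, C, Eb.
Shared: Ab, C.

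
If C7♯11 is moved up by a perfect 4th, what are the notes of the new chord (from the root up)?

F, A, C, Eb, B

A perfect 4th up from C is F, so the new chord is F dominant seventh sharp eleven.
F — root
A — major 3rd
C — perfect 5th
Eb — minor 7th
B — augmented 11th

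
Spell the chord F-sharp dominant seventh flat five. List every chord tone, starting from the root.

F♯, A♯, C, E

Root F♯, quality dominant seventh flat five:
root → F♯
3rd (major 3rd) → A♯
5th (diminished 5th) → C
7th (minor 7th) → E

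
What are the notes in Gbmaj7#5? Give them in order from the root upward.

Root G♭, quality augmented major seventh:
G♭ — root
B♭ — major 3rd
D — augmented 5th
F — major 7th

G♭, B♭, D, F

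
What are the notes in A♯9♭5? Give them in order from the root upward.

A♯9♭5 is a dominant ninth flat five built on A♯.
A♯ — root
C𝄪 — major 3rd
E — diminished 5th
G♯ — minor 7th
B♯ — major 9th

A♯  C𝄪  E  G♯  B♯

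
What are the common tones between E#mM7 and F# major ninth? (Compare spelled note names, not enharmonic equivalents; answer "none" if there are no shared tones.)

E#, G#

E#mM7: E# G# B# D##
F# major ninth: F# A# C# E# G#
Common to both → E#, G#.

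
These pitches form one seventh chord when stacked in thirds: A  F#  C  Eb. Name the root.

Stacking in thirds gives F# – A – C – Eb, so F# is the root — F# diminished seventh.

F#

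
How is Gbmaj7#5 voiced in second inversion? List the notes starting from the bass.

In root position, Gbmaj7#5 is Gb–Bb–D–F.
Second inversion puts the fifth (D) in the bass.

D  F  Gb  Bb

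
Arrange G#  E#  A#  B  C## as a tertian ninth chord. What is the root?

Stacking in thirds gives A# – C## – E# – G# – B, so A# is the root — A# dominant seventh flat nine.

A#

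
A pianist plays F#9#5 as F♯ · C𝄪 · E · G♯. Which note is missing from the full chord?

The full F#9#5 chord is F♯, A♯, C𝄪, E, G♯.
Comparing with the voicing, the major 3rd (3rd) — A♯ — is absent.

A♯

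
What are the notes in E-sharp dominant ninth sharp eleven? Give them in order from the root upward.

E-sharp dominant ninth sharp eleven: dominant ninth sharp eleven on E-sharp.
Root: E-sharp
Major 3rd (3rd): G-double-sharp
Perfect 5th (5th): B-sharp
Minor 7th (7th): D-sharp
Major 9th (9th): F-double-sharp
Augmented 11th (11th): A-double-sharp

E-sharp  G-double-sharp  B-sharp  D-sharp  F-double-sharp  A-double-sharp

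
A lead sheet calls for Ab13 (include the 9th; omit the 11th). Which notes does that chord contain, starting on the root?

A♭ C E♭ G♭ B♭ F

Ab13: dominant thirteenth on A♭.
root → A♭
3rd (major 3rd) → C
5th (perfect 5th) → E♭
7th (minor 7th) → G♭
9th (major 9th) → B♭
13th (major 13th) → F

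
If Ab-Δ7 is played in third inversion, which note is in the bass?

Ab-Δ7 in root position is Ab–Cb–Eb–G.
Third inversion places the seventh in the bass, which is G.

G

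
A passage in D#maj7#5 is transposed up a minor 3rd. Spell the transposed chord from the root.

D# up a minor 3rd → F#. New chord: F# augmented major seventh.
Root: F#
Major 3rd (3rd): A#
Augmented 5th (5th): C##
Major 7th (7th): E#

F#, A#, C##, E#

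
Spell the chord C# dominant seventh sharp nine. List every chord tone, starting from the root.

C♯  E♯  G♯  B  D𝄪

Root C♯, quality dominant seventh sharp nine:
root → C♯
3rd (major 3rd) → E♯
5th (perfect 5th) → G♯
7th (minor 7th) → B
9th (augmented 9th) → D𝄪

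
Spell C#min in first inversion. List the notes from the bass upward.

E – G# – C#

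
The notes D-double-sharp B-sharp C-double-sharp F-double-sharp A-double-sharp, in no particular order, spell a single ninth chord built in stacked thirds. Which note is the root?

Stacking in thirds gives B-sharp – D-double-sharp – F-double-sharp – A-double-sharp – C-double-sharp, so B-sharp is the root — B-sharp major ninth.

B-sharp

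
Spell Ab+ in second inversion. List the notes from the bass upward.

In root position, Ab+ is Ab–C–E.
Second inversion puts the fifth (E) in the bass.

E – Ab – C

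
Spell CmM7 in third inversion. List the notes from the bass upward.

In root position, CmM7 is C–Eb–G–B.
Third inversion puts the seventh (B) in the bass.

B, C, Eb, G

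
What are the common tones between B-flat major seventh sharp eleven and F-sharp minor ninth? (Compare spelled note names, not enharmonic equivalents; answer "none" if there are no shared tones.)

A, E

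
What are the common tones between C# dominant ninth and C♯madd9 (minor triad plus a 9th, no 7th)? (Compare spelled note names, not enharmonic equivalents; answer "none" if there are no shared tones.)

C♯  G♯  D♯

C# dominant ninth: C♯ E♯ G♯ B D♯
C♯madd9: C♯ E G♯ D♯
Common to both → C♯, G♯, D♯.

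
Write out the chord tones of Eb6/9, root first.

Eb6/9 is a six-nine built on E♭.
E♭ — root
G — major 3rd
B♭ — perfect 5th
C — major 6th
F — major 9th

E♭, G, B♭, C, F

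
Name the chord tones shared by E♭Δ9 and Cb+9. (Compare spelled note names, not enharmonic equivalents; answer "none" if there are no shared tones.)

E♭Δ9 = Eb, G, Bb, D, F.
Cb+9 = Cb, Eb, G, Bbb, Db.
Shared: Eb, G.

Eb, G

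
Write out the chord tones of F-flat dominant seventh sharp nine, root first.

F-flat dominant seventh sharp nine is a dominant seventh sharp nine built on F♭.
- root: F♭
- major 3rd: A♭
- perfect 5th: C♭
- minor 7th: E𝄫
- augmented 9th: G

F♭ A♭ C♭ E𝄫 G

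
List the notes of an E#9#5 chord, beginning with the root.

E#  G##  B##  D#  F##

E#9#5 is a dominant ninth sharp five built on E#.
- root: E#
- major 3rd: G##
- augmented 5th: B##
- minor 7th: D#
- major 9th: F##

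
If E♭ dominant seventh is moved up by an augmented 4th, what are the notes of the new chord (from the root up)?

A – C# – E – G

Eb up an augmented 4th → A. New chord: A dominant seventh.
root → A
3rd (major 3rd) → C#
5th (perfect 5th) → E
7th (minor 7th) → G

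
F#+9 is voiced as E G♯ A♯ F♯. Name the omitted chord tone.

C𝄪

F#+9 = F♯, A♯, C𝄪, E, G♯. The voicing lacks the 5th (augmented 5th), C𝄪.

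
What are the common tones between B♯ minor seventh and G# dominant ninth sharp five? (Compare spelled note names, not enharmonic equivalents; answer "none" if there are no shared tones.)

B-sharp – A-sharp

B♯ minor seventh: B-sharp D-sharp F-double-sharp A-sharp
G# dominant ninth sharp five: G-sharp B-sharp D-double-sharp F-sharp A-sharp
Common to both → B-sharp, A-sharp.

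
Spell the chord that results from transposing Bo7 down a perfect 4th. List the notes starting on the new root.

B down a perfect 4th → F#. New chord: F# diminished seventh.
F# — root
A — minor 3rd
C — diminished 5th
Eb — diminished 7th

F#, A, C, Eb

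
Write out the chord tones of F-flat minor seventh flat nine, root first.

F-flat minor seventh flat nine: minor seventh flat nine on Fb.
- root: Fb
- minor 3rd: Abb
- perfect 5th: Cb
- minor 7th: Ebb
- minor 9th: Gbb

Fb, Abb, Cb, Ebb, Gbb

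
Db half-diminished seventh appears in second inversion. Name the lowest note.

Db half-diminished seventh = Db–Fb–Abb–Cb. Second inversion → fifth in the bass = Abb.

Abb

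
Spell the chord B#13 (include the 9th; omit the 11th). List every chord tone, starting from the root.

B# D## F## A# C## G##

B#13 is a dominant thirteenth built on B#.
Root: B#
Major 3rd (3rd): D##
Perfect 5th (5th): F##
Minor 7th (7th): A#
Major 9th (9th): C##
Major 13th (13th): G##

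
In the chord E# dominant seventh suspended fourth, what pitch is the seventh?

D#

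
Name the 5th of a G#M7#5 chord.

Root of G#M7#5 = G♯. The 5th is an augmented 5th: G♯ up an augmented 5th → D𝄪.

D𝄪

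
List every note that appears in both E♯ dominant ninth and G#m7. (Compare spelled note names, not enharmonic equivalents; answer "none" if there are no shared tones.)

E♯ dominant ninth: E♯ G𝄪 B♯ D♯ F𝄪
G#m7: G♯ B D♯ F♯
Common to both → D♯.

D♯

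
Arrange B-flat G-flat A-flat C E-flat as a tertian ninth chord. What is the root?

Stacking in thirds gives A-flat – C – E-flat – G-flat – B-flat, so A-flat is the root — A-flat dominant ninth.

A-flat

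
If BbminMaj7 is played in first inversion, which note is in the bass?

D♭

BbminMaj7 in root position is B♭–D♭–F–A.
First inversion places the third in the bass, which is D♭.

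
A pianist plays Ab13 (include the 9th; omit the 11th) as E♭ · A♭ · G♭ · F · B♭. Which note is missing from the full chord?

C

Ab13 = A♭, C, E♭, G♭, B♭, F. The voicing lacks the 3rd (major 3rd), C.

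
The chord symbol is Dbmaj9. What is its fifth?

Ab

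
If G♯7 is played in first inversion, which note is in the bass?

B#

G♯7 = G#–B#–D#–F#. First inversion → third in the bass = B#.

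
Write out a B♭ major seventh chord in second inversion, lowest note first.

F – A – B-flat – D

B♭ major seventh = B-flat–D–F–A; second inversion → fifth (F) lowest.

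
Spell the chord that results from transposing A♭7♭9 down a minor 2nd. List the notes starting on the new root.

Transposed root: Ab → G (minor 2nd down). So we spell G dominant seventh flat nine:
- root: G
- major 3rd: B
- perfect 5th: D
- minor 7th: F
- minor 9th: Ab

G, B, D, F, Ab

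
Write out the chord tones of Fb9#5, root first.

Fb  Ab  C  Ebb  Gb

Fb9#5: dominant ninth sharp five on Fb.
root → Fb
3rd (major 3rd) → Ab
5th (augmented 5th) → C
7th (minor 7th) → Ebb
9th (major 9th) → Gb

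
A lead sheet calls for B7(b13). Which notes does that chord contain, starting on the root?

B  D#  F#  A  G

B7(b13) is a dominant seventh flat thirteen built on B.
B — root
D# — major 3rd
F# — perfect 5th
A — minor 7th
G — minor 13th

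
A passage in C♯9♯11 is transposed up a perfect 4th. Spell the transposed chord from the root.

F#, A#, C#, E, G#, B#

A perfect 4th up from C# is F#, so the new chord is F# dominant ninth sharp eleven.
Root: F#
Major 3rd (3rd): A#
Perfect 5th (5th): C#
Minor 7th (7th): E
Major 9th (9th): G#
Augmented 11th (11th): B#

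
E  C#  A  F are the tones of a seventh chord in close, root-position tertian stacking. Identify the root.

F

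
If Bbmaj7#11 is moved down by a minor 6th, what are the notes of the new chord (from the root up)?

D, F#, A, C#, G#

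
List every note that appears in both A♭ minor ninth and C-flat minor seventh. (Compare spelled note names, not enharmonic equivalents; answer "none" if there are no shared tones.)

A♭ minor ninth: A-flat C-flat E-flat G-flat B-flat
C-flat minor seventh: C-flat E-double-flat G-flat B-double-flat
Common to both → C-flat, G-flat.

C-flat, G-flat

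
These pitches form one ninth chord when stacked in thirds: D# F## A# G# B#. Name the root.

Stacking in thirds gives G# – B# – D# – F## – A#, so G# is the root — G# major ninth.

G#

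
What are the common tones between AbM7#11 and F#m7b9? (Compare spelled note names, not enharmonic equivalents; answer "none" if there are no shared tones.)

G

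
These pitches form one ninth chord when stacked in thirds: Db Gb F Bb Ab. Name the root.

Arranged so that each adjacent pair is a third by letter name: Gb – Bb – Db – F – Ab.
The bottom of that stack, Gb, is the root (this is Gb major ninth).

Gb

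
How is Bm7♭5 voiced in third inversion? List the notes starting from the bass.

A – B – D – F

In root position, Bm7♭5 is B–D–F–A.
Third inversion puts the seventh (A) in the bass.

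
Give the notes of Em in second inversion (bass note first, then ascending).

B  E  G

Em = E–G–B; second inversion → fifth (B) lowest.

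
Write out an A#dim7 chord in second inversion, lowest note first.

E  G  A#  C#

In root position, A#dim7 is A#–C#–E–G.
Second inversion puts the fifth (E) in the bass.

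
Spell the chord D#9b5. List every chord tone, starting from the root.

D# F## A C# E#

Root D#, quality dominant ninth flat five:
D# — root
F## — major 3rd
A — diminished 5th
C# — minor 7th
E# — major 9th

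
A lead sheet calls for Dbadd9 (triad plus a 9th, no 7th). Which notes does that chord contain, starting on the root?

Db, F, Ab, Eb

Root Db, quality added-ninth:
- root: Db
- major 3rd: F
- perfect 5th: Ab
- major 9th: Eb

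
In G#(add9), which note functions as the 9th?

G#(add9) is built on G#; its 9th is a major 9th above the root.
A second above G uses the letter A, and the major 9th above G# is A#.

A#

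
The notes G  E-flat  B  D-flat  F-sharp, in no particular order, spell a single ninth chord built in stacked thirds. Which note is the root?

E-flat

Stacking in thirds gives E-flat – G – B – D-flat – F-sharp, so E-flat is the root — E-flat dominant seventh sharp nine sharp five.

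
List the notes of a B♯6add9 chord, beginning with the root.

B# – D## – F## – G## – C##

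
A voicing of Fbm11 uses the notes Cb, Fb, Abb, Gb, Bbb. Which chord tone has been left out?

Ebb

Fbm11 = Fb, Abb, Cb, Ebb, Gb, Bbb. The voicing lacks the 7th (minor 7th), Ebb.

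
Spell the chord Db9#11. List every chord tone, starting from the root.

Db – F – Ab – Cb – Eb – G

Db9#11: dominant ninth sharp eleven on Db.
- root: Db
- major 3rd: F
- perfect 5th: Ab
- minor 7th: Cb
- major 9th: Eb
- augmented 11th: G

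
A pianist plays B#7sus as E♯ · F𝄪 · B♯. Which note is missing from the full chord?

B#7sus = B♯, E♯, F𝄪, A♯. The voicing lacks the 7th (minor 7th), A♯.

A♯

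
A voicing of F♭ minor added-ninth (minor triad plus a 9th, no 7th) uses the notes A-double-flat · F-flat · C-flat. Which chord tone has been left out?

The full F♭ minor added-ninth chord is F-flat, A-double-flat, C-flat, G-flat.
Comparing with the voicing, the major 9th (9th) — G-flat — is absent.

G-flat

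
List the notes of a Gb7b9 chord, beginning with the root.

Gb7b9: dominant seventh flat nine on Gb.
Root: Gb
Major 3rd (3rd): Bb
Perfect 5th (5th): Db
Minor 7th (7th): Fb
Minor 9th (9th): Abb

Gb, Bb, Db, Fb, Abb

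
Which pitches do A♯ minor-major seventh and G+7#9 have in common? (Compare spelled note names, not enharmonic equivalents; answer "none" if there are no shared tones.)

A#

A♯ minor-major seventh: A# C# E# G##
G+7#9: G B D# F A#
Common to both → A#.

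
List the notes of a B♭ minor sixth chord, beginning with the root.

B♭ minor sixth is a minor sixth built on B-flat.
Root: B-flat
Minor 3rd (3rd): D-flat
Perfect 5th (5th): F
Major 6th (6th): G

B-flat, D-flat, F, G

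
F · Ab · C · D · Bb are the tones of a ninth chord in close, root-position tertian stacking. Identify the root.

Stacking in thirds gives Bb – D – F – Ab – C, so Bb is the root — Bb dominant ninth.

Bb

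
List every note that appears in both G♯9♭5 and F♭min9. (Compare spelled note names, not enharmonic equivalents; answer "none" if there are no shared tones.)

G♯9♭5 = G#, B#, D, F#, A#.
F♭min9 = Fb, Abb, Cb, Ebb, Gb.
Shared: none.

none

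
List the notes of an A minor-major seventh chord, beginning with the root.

Root A, quality minor-major seventh:
A — root
C — minor 3rd
E — perfect 5th
G-sharp — major 7th

A  C  E  G-sharp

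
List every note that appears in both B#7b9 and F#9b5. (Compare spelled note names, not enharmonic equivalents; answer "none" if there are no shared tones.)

B#7b9 = B♯, D𝄪, F𝄪, A♯, C♯.
F#9b5 = F♯, A♯, C, E, G♯.
Shared: A♯.

A♯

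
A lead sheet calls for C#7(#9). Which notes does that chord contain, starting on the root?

C♯ – E♯ – G♯ – B – D𝄪

C#7(#9) is a dominant seventh sharp nine built on C♯.
Root: C♯
Major 3rd (3rd): E♯
Perfect 5th (5th): G♯
Minor 7th (7th): B
Augmented 9th (9th): D𝄪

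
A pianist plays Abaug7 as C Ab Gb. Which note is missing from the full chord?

The full Abaug7 chord is Ab, C, E, Gb.
Comparing with the voicing, the augmented 5th (5th) — E — is absent.

E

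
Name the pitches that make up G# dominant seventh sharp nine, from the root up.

G# dominant seventh sharp nine: dominant seventh sharp nine on G#.
G# — root
B# — major 3rd
D# — perfect 5th
F# — minor 7th
A## — augmented 9th

G#, B#, D#, F#, A##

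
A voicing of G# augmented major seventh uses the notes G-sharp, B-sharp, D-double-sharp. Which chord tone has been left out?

F-double-sharp

The full G# augmented major seventh chord is G-sharp, B-sharp, D-double-sharp, F-double-sharp.
Comparing with the voicing, the major 7th (7th) — F-double-sharp — is absent.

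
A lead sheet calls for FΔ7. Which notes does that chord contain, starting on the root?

F A C E

FΔ7: major seventh on F.
root → F
3rd (major 3rd) → A
5th (perfect 5th) → C
7th (major 7th) → E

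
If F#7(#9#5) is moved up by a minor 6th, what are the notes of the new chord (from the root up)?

D  F#  A#  C  E#

A minor 6th up from F# is D, so the new chord is D dominant seventh sharp nine sharp five.
Root: D
Major 3rd (3rd): F#
Augmented 5th (5th): A#
Minor 7th (7th): C
Augmented 9th (9th): E#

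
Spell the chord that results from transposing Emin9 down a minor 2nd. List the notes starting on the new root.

Transposed root: E → D# (minor 2nd down). So we spell D# minor ninth:
Root: D#
Minor 3rd (3rd): F#
Perfect 5th (5th): A#
Minor 7th (7th): C#
Major 9th (9th): E#

D# F# A# C# E#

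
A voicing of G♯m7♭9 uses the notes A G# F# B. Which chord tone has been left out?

The full G♯m7♭9 chord is G#, B, D#, F#, A.
Comparing with the voicing, the perfect 5th (5th) — D# — is absent.

D#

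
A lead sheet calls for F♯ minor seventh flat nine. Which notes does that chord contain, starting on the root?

F# – A – C# – E – G

Root F#, quality minor seventh flat nine:
- root: F#
- minor 3rd: A
- perfect 5th: C#
- minor 7th: E
- minor 9th: G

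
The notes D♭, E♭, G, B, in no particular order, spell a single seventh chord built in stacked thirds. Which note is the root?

E♭

Arranged so that each adjacent pair is a third by letter name: E♭ – G – B – D♭.
The bottom of that stack, E♭, is the root (this is E♭ augmented seventh).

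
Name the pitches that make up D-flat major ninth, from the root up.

Db  F  Ab  C  Eb

Root Db, quality major ninth:
Db — root
F — major 3rd
Ab — perfect 5th
C — major 7th
Eb — major 9th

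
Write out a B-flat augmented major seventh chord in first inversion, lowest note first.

D – F-sharp – A – B-flat

In root position, B-flat augmented major seventh is B-flat–D–F-sharp–A.
First inversion puts the third (D) in the bass.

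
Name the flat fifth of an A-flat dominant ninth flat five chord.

E-double-flat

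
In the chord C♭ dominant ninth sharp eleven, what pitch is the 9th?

D-flat

C♭ dominant ninth sharp eleven is built on C-flat; its 9th is a major 9th above the root.
A second above C uses the letter D, and the major 9th above C-flat is D-flat.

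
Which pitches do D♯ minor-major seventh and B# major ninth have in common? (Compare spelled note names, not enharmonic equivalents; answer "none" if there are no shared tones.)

C-double-sharp

D♯ minor-major seventh: D-sharp F-sharp A-sharp C-double-sharp
B# major ninth: B-sharp D-double-sharp F-double-sharp A-double-sharp C-double-sharp
Common to both → C-double-sharp.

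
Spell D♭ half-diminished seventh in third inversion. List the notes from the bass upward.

Cb, Db, Fb, Abb

In root position, D♭ half-diminished seventh is Db–Fb–Abb–Cb.
Third inversion puts the seventh (Cb) in the bass.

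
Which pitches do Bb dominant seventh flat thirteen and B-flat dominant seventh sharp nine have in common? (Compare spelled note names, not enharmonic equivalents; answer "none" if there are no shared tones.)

B-flat, D, F, A-flat

Bb dominant seventh flat thirteen: B-flat D F A-flat G-flat
B-flat dominant seventh sharp nine: B-flat D F A-flat C-sharp
Common to both → B-flat, D, F, A-flat.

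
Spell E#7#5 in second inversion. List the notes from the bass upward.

In root position, E#7#5 is E#–G##–B##–D#.
Second inversion puts the fifth (B##) in the bass.

B##  D#  E#  G##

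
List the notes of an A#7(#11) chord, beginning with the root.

A♯, C𝄪, E♯, G♯, D𝄪

Root A♯, quality dominant seventh sharp eleven:
root → A♯
3rd (major 3rd) → C𝄪
5th (perfect 5th) → E♯
7th (minor 7th) → G♯
11th (augmented 11th) → D𝄪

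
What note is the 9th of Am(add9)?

B

Am(add9) is built on A; its 9th is a major 9th above the root.
A second above A uses the letter B, and the major 9th above A is B.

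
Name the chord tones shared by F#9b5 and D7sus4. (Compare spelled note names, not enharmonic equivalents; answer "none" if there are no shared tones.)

F#9b5: F♯ A♯ C E G♯
D7sus4: D G A C
Common to both → C.

C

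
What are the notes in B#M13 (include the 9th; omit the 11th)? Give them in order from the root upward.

B# D## F## A## C## G##

Root B#, quality major thirteenth:
root → B#
3rd (major 3rd) → D##
5th (perfect 5th) → F##
7th (major 7th) → A##
9th (major 9th) → C##
13th (major 13th) → G##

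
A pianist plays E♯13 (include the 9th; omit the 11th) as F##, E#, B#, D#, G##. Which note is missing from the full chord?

The full E♯13 chord is E#, G##, B#, D#, F##, C##.
Comparing with the voicing, the major 13th (13th) — C## — is absent.

C##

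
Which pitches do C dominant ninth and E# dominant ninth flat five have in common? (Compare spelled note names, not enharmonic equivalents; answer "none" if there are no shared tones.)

none

C dominant ninth: C E G B-flat D
E# dominant ninth flat five: E-sharp G-double-sharp B D-sharp F-double-sharp
Common to both → none.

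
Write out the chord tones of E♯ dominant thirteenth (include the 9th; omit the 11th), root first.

E#, G##, B#, D#, F##, C##

Root E#, quality dominant thirteenth:
root → E#
3rd (major 3rd) → G##
5th (perfect 5th) → B#
7th (minor 7th) → D#
9th (major 9th) → F##
13th (major 13th) → C##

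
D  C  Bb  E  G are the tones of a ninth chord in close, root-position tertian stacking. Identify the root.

C

Stacking in thirds gives C – E – G – Bb – D, so C is the root — C dominant ninth.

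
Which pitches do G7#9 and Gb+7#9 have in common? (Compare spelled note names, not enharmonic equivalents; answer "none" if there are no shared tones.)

G7#9: G B D F A#
Gb+7#9: Gb Bb D Fb A
Common to both → D.

D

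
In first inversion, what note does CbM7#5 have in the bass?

CbM7#5 in root position is Cb–Eb–G–Bb.
First inversion places the third in the bass, which is Eb.

Eb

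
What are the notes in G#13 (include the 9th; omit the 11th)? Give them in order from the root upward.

G# B# D# F# A# E#

G#13 is a dominant thirteenth built on G#.
root → G#
3rd (major 3rd) → B#
5th (perfect 5th) → D#
7th (minor 7th) → F#
9th (major 9th) → A#
13th (major 13th) → E#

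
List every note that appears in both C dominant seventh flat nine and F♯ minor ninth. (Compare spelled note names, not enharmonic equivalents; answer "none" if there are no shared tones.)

E

C dominant seventh flat nine: C E G B-flat D-flat
F♯ minor ninth: F-sharp A C-sharp E G-sharp
Common to both → E.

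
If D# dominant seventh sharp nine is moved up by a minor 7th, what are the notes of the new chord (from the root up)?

A minor 7th up from D-sharp is C-sharp, so the new chord is C-sharp dominant seventh sharp nine.
C-sharp — root
E-sharp — major 3rd
G-sharp — perfect 5th
B — minor 7th
D-double-sharp — augmented 9th

C-sharp, E-sharp, G-sharp, B, D-double-sharp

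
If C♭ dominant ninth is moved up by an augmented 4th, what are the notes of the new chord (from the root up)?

An augmented 4th up from C-flat is F, so the new chord is F dominant ninth.
root → F
3rd (major 3rd) → A
5th (perfect 5th) → C
7th (minor 7th) → E-flat
9th (major 9th) → G

F  A  C  E-flat  G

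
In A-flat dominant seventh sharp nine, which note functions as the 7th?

Root of A-flat dominant seventh sharp nine = A♭. The 7th is a minor 7th: A♭ up a minor 7th → G♭.

G♭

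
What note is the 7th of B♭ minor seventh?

A-flat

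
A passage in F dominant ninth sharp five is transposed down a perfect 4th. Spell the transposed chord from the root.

Transposed root: F → C (perfect 4th down). So we spell C dominant ninth sharp five:
Root: C
Major 3rd (3rd): E
Augmented 5th (5th): G♯
Minor 7th (7th): B♭
Major 9th (9th): D

C – E – G♯ – B♭ – D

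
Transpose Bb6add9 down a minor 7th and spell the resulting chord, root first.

C  E  G  A  D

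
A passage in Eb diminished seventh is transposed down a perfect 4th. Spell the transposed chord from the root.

B-flat D-flat F-flat A-double-flat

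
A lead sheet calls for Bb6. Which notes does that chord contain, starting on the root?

Bb6: major sixth on Bb.
root → Bb
3rd (major 3rd) → D
5th (perfect 5th) → F
6th (major 6th) → G

Bb – D – F – G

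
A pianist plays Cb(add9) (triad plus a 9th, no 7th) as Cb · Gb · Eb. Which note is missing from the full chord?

Db

The full Cb(add9) chord is Cb, Eb, Gb, Db.
Comparing with the voicing, the major 9th (9th) — Db — is absent.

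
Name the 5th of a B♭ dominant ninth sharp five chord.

Root of B♭ dominant ninth sharp five = B-flat. The 5th is an augmented 5th: B-flat up an augmented 5th → F-sharp.

F-sharp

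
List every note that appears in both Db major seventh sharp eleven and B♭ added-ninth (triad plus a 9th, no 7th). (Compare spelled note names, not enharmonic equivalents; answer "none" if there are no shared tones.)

F, C

Db major seventh sharp eleven = D-flat, F, A-flat, C, G.
B♭ added-ninth = B-flat, D, F, C.
Shared: F, C.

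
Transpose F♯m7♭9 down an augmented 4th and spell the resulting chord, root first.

C – Eb – G – Bb – Db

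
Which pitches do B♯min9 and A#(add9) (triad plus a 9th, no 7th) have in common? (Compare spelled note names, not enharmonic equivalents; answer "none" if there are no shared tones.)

B#  A#  C##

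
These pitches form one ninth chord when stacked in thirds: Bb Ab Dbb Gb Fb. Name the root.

Gb

Stacking in thirds gives Gb – Bb – Dbb – Fb – Ab, so Gb is the root — Gb dominant ninth flat five.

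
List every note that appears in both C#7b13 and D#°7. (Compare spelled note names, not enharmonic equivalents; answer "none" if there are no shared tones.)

A

C#7b13: C# E# G# B A
D#°7: D# F# A C
Common to both → A.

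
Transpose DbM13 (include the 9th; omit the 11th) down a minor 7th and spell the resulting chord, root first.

Transposed root: Db → Eb (minor 7th down). So we spell Eb major thirteenth:
Root: Eb
Major 3rd (3rd): G
Perfect 5th (5th): Bb
Major 7th (7th): D
Major 9th (9th): F
Major 13th (13th): C

Eb, G, Bb, D, F, C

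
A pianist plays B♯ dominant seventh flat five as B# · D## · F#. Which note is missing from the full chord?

A#

The full B♯ dominant seventh flat five chord is B#, D##, F#, A#.
Comparing with the voicing, the minor 7th (7th) — A# — is absent.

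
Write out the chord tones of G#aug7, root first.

G#, B#, D##, F#

G#aug7: augmented seventh on G#.
root → G#
3rd (major 3rd) → B#
5th (augmented 5th) → D##
7th (minor 7th) → F#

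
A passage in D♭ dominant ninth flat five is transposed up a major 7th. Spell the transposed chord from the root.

D-flat up a major 7th → C. New chord: C dominant ninth flat five.
Root: C
Major 3rd (3rd): E
Diminished 5th (5th): G-flat
Minor 7th (7th): B-flat
Major 9th (9th): D

C  E  G-flat  B-flat  D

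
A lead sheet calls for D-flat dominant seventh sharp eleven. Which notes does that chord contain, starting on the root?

D-flat dominant seventh sharp eleven: dominant seventh sharp eleven on D-flat.
D-flat — root
F — major 3rd
A-flat — perfect 5th
C-flat — minor 7th
G — augmented 11th

D-flat – F – A-flat – C-flat – G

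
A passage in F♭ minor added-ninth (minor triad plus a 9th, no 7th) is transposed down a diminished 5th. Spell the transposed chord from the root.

B-flat, D-flat, F, C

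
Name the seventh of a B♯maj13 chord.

Root of B♯maj13 = B#. The 7th is a major 7th: B# up a major 7th → A##.

A##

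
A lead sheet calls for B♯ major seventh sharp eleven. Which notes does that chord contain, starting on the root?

B-sharp, D-double-sharp, F-double-sharp, A-double-sharp, E-double-sharp

B♯ major seventh sharp eleven: major seventh sharp eleven on B-sharp.
B-sharp — root
D-double-sharp — major 3rd
F-double-sharp — perfect 5th
A-double-sharp — major 7th
E-double-sharp — augmented 11th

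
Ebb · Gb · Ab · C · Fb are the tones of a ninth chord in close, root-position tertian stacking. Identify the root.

Arranged so that each adjacent pair is a third by letter name: Fb – Ab – C – Ebb – Gb.
The bottom of that stack, Fb, is the root (this is Fb dominant ninth sharp five).

Fb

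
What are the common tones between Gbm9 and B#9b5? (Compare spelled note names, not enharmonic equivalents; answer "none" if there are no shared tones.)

none

Gbm9: G♭ B𝄫 D♭ F♭ A♭
B#9b5: B♯ D𝄪 F♯ A♯ C𝄪
Common to both → none.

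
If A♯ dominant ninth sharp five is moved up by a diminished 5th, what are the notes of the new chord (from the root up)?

E, G-sharp, B-sharp, D, F-sharp

A diminished 5th up from A-sharp is E, so the new chord is E dominant ninth sharp five.
- root: E
- major 3rd: G-sharp
- augmented 5th: B-sharp
- minor 7th: D
- major 9th: F-sharp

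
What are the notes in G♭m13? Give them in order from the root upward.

G♭, B𝄫, D♭, F♭, A♭, C♭, E♭

G♭m13 is a minor thirteenth built on G♭.
- root: G♭
- minor 3rd: B𝄫
- perfect 5th: D♭
- minor 7th: F♭
- major 9th: A♭
- perfect 11th: C♭
- major 13th: E♭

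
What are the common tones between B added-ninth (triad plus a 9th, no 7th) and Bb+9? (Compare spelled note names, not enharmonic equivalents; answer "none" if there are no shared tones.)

F#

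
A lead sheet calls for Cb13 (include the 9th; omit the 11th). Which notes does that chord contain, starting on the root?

Root Cb, quality dominant thirteenth:
root → Cb
3rd (major 3rd) → Eb
5th (perfect 5th) → Gb
7th (minor 7th) → Bbb
9th (major 9th) → Db
13th (major 13th) → Ab

Cb  Eb  Gb  Bbb  Db  Ab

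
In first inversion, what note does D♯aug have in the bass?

D♯aug = D♯–F𝄪–A𝄪. First inversion → third in the bass = F𝄪.

F𝄪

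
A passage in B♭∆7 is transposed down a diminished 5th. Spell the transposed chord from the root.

B♭ down a diminished 5th → E. New chord: E major seventh.
Root: E
Major 3rd (3rd): G♯
Perfect 5th (5th): B
Major 7th (7th): D♯

E  G♯  B  D♯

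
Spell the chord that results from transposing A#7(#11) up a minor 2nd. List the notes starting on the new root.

A♯ up a minor 2nd → B. New chord: B dominant seventh sharp eleven.
B — root
D♯ — major 3rd
F♯ — perfect 5th
A — minor 7th
E♯ — augmented 11th

B D♯ F♯ A E♯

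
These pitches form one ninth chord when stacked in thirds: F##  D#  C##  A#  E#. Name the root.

Stacking in thirds gives D# – F## – A# – C## – E#, so D# is the root — D# major ninth.

D#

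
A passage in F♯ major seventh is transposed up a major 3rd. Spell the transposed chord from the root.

A#, C##, E#, G##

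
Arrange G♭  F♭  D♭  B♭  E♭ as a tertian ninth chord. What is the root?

Stacking in thirds gives E♭ – G♭ – B♭ – D♭ – F♭, so E♭ is the root — E♭ minor seventh flat nine.

E♭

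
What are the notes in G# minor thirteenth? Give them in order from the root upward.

Root G-sharp, quality minor thirteenth:
Root: G-sharp
Minor 3rd (3rd): B
Perfect 5th (5th): D-sharp
Minor 7th (7th): F-sharp
Major 9th (9th): A-sharp
Perfect 11th (11th): C-sharp
Major 13th (13th): E-sharp

G-sharp, B, D-sharp, F-sharp, A-sharp, C-sharp, E-sharp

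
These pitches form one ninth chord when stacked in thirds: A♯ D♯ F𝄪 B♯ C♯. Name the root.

B♯

Arranged so that each adjacent pair is a third by letter name: B♯ – D♯ – F𝄪 – A♯ – C♯.
The bottom of that stack, B♯, is the root (this is B♯ minor seventh flat nine).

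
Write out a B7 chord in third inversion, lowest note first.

A, B, D#, F#

In root position, B7 is B–D#–F#–A.
Third inversion puts the seventh (A) in the bass.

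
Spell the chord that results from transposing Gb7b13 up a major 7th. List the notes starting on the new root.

F, A, C, E♭, D♭

G♭ up a major 7th → F. New chord: F dominant seventh flat thirteen.
Root: F
Major 3rd (3rd): A
Perfect 5th (5th): C
Minor 7th (7th): E♭
Minor 13th (13th): D♭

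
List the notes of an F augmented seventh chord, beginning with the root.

F augmented seventh: augmented seventh on F.
- root: F
- major 3rd: A
- augmented 5th: C#
- minor 7th: Eb

F – A – C# – Eb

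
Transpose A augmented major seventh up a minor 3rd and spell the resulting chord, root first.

C, E, G#, B

Transposed root: A → C (minor 3rd up). So we spell C augmented major seventh:
- root: C
- major 3rd: E
- augmented 5th: G#
- major 7th: B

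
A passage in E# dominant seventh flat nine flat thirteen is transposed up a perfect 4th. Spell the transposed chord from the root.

E-sharp up a perfect 4th → A-sharp. New chord: A-sharp dominant seventh flat nine flat thirteen.
Root: A-sharp
Major 3rd (3rd): C-double-sharp
Perfect 5th (5th): E-sharp
Minor 7th (7th): G-sharp
Minor 9th (9th): B
Minor 13th (13th): F-sharp

A-sharp – C-double-sharp – E-sharp – G-sharp – B – F-sharp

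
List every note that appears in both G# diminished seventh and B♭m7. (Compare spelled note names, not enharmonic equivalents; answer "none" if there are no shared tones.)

F

G# diminished seventh: G# B D F
B♭m7: Bb Db F Ab
Common to both → F.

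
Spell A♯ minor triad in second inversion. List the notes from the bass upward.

E-sharp – A-sharp – C-sharp

In root position, A♯ minor triad is A-sharp–C-sharp–E-sharp.
Second inversion puts the fifth (E-sharp) in the bass.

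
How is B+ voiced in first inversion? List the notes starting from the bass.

In root position, B+ is B–D♯–F𝄪.
First inversion puts the third (D♯) in the bass.

D♯, F𝄪, B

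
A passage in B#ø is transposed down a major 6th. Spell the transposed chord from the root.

Transposed root: B# → D# (major 6th down). So we spell D# half-diminished seventh:
Root: D#
Minor 3rd (3rd): F#
Diminished 5th (5th): A
Minor 7th (7th): C#

D#  F#  A  C#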